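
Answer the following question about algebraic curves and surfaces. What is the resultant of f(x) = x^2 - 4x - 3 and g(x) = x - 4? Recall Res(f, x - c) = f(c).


For Res(f, x - c), we evaluate f at x = c.
f(4) = 4^2 - 4*4 - 3
= 16 - 16 - 3
= 0 - 3 = -3
Res(f, g) = -3

-3


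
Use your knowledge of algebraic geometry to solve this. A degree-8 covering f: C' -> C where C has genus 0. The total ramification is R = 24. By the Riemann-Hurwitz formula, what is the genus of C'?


Riemann-Hurwitz formula: 2g' - 2 = d(2g - 2) + R
Given: d = 8, g = 0, R = 24
2g' - 2 = 8*(2*0 - 2) + 24
2g' - 2 = 8*(-2) + 24
2g' - 2 = -16 + 24 = 8
2g' = 10
g' = 5

5


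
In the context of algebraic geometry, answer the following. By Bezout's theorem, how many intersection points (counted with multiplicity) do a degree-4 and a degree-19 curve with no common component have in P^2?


Bezout's theorem states the intersection count equals the product of degrees.
Intersection count = 4 * 19 = 76

76


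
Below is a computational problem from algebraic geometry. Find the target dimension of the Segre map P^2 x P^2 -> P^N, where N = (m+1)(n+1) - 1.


The Segre embedding maps P^m x P^n into P^N via
all products of coordinates from each factor.
N = (m+1)(n+1) - 1
N = (2+1)(2+1) - 1
N = 3*3 - 1
N = 9 - 1 = 8

8


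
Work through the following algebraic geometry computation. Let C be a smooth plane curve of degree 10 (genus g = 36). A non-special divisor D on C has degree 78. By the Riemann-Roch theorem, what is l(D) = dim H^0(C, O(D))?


First, compute the genus of a smooth plane curve of degree 10:
g = (d-1)(d-2)/2 = (10-1)(10-2)/2 = 36
For a non-special divisor D (i.e., h^1(D) = 0), Riemann-Roch gives:
l(D) = deg(D) - g + 1
Since deg(D) = 78 >= 2g - 1 = 71, D is non-special.
l(D) = 78 - 36 + 1 = 43

43


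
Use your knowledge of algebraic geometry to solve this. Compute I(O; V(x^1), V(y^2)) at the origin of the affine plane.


The intersection multiplicity of V(x^a) and V(y^b) at the origin is:
I(O; V(x^1), V(y^2)) = dim_k(k[x,y]/(x^1, y^2))
A basis for k[x,y]/(x^1, y^2) is the set of monomials x^i * y^j
where 0 <= i < 1 and 0 <= j < 2.
The number of such monomials is 1 * 2 = 2

2


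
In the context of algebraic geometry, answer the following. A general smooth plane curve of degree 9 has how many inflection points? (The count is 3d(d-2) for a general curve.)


For a general smooth plane curve C of degree d, the inflection points are
the intersection of C with its Hessian curve, which has degree 3(d-2).
By Bezout, the total intersection number is d * 3(d-2) = 9 * 21 = 189.
For a general curve every flex is ordinary, so each contributes
multiplicity 1 to C·Hess(C), and the number of distinct inflection
points is 3d(d-2).
Inflection points = 3*9*(9-2) = 3*9*7 = 189

189


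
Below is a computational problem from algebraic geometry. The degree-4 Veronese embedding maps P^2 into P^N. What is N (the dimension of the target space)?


The Veronese embedding v_d: P^n -> P^N maps each point to all
degree-d monomials in n+1 homogeneous coordinates.
N = C(n+d, d) - 1
N = C(2+4, 4) - 1
N = C(6, 4) - 1
C(6, 4) = 15
N = 15 - 1 = 14

14


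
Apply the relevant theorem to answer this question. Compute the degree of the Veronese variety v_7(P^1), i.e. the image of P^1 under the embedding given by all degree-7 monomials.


The Veronese variety v_7(P^1) has degree d^r.
d^r = 7^1 = 7

7


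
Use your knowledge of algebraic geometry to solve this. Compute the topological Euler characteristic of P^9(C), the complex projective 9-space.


The complex projective space P^9 has one cell in each even real dimension 0, 2, ..., 18.
The cohomology groups are H^{2k}(P^9) = Z for k = 0,...,9, and 0 otherwise.
Euler characteristic = sum of Betti numbers = 1 per even-dimensional cohomology group.
chi(P^9) = 9 + 1 = 10

10


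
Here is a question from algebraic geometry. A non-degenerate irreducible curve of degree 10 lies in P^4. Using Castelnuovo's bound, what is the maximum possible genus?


Castelnuovo's bound: write d - 1 = m(r-1) + epsilon with 0 <= epsilon < r-1.
d - 1 = 10 - 1 = 9
r - 1 = 4 - 1 = 3
9 = 3*3 + 0, so m = 3, epsilon = 0
pi(d, r) = m(m-1)(r-1)/2 + m*epsilon
= 3*2*3/2 + 3*0
= 18/2 + 0
= 9 + 0 = 9

9


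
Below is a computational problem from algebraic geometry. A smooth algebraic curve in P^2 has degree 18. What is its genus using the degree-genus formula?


Using the genus formula for smooth plane curves:
g = (d-1)(d-2)/2
g = (18-1)(18-2)/2
g = 17*16/2
g = 272/2 = 136

136


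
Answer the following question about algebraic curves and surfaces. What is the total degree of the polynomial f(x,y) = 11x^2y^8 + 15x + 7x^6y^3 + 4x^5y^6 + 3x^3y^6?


Examine each term for its total degree (sum of exponents).
  Term '11x^2y^8' has total degree 2+8 = 10.
  Term '15x' has total degree 1+0 = 1.
  Term '7x^6y^3' has total degree 6+3 = 9.
  Term '4x^5y^6' has total degree 5+6 = 11.
  Term '3x^3y^6' has total degree 3+6 = 9.
The maximum total degree among all terms is 11.

11


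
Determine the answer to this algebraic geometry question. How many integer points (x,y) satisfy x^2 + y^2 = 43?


Systematically check integer values of x where x^2 <= 43.
For each valid x, check if 43 - x^2 is a perfect square.
Total integer solutions found: 0

0


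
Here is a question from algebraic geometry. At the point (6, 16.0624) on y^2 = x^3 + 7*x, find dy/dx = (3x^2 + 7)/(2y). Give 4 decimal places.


Using implicit differentiation of y^2 = x^3 + 7*x:
2y * dy/dx = 3x^2 + 7
dy/dx = (3x^2 + 7)/(2y)
Numerator: 3*6^2 + 7 = 115
Denominator: 2*16.0624 = 32.1248
dy/dx = 115/32.1248 = 3.5798

3.5798


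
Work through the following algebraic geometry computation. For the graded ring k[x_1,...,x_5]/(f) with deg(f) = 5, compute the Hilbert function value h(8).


For R = k[x_1,...,x_n]/(f) with f homogeneous of degree e:
The Hilbert series is (1 - t^e)/(1 - t)^n.
So h(d) = C(d+n-1, n-1) - C(d-e+n-1, n-1) for d >= e.
With n=5, e=5, d=8:
C(8+5-1, 5-1) = C(12, 4) = 495
C(8-5+5-1, 5-1) = C(7, 4) = 35
h(8) = 495 - 35 = 460

460


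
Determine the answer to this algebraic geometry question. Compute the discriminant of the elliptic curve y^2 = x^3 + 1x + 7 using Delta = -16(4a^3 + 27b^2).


Compute each component:
4a^3 = 4*1^3 = 4*1 = 4
27b^2 = 27*7^2 = 27*49 = 1323
4a^3 + 27b^2 = 4 + 1323 = 1327
Delta = -16*1327 = -21232

-21232


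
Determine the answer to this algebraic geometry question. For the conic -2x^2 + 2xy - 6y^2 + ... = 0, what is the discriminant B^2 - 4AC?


The discriminant of a conic Ax^2 + Bxy + Cy^2 + ... = 0 is B^2 - 4AC.
B^2 = 2^2 = 4
4AC = 4*(-2)*(-6) = 48
Discriminant = 4 - 48 = -44

-44


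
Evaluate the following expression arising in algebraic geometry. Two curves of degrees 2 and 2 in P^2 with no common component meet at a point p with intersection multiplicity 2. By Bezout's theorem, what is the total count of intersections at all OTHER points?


By Bezout's theorem, the total intersection number is d1 * d2.
Total = 2 * 2 = 4
Intersection multiplicity at p = 2
Remaining intersections = 4 - 2 = 2

2


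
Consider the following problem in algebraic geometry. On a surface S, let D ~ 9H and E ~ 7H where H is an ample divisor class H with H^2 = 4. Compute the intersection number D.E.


Using bilinearity of the intersection pairing on a surface S:
(aH).(bH) = ab * (H.H)
We have H^2 = 4.
D.E = (9H).(7H) = 9*7*4
= 63*4
= 252

252


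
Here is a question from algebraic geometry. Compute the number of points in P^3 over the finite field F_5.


P^3(F_5) has (q^(n+1) - 1)/(q - 1) points.
= 5^3 + 5^2 + 5^1 + 5^0
= 125 + 25 + 5 + 1
= 156

156


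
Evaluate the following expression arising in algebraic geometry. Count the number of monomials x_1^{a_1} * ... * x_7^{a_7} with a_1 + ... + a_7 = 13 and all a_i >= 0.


The number of degree-13 monomials in 7 variables is C(d+n-1, n-1).
= C(13+7-1, 7-1) = C(19, 6)
= 27132

27132


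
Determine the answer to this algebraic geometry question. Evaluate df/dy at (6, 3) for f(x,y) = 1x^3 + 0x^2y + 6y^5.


df/dy = 0*x^2 + 5*6*y^4
At (6,3): 0*6^2 + 5*6*3^4
= 0 + 2430
= 2430

2430


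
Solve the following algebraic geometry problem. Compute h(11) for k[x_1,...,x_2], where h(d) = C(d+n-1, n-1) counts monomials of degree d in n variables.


The Hilbert function for the polynomial ring in 2 variables is:
h(d) = C(d+n-1, n-1)
h(11) = C(11+2-1, 2-1) = C(12, 1)
= 12! / (1! * 11!)
= 12

12


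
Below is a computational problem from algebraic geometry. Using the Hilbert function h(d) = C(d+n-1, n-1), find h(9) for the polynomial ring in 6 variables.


The Hilbert function for the polynomial ring in 6 variables is:
h(d) = C(d+n-1, n-1)
h(9) = C(9+6-1, 6-1) = C(14, 5)
= 14! / (5! * 9!)
= 2002

2002


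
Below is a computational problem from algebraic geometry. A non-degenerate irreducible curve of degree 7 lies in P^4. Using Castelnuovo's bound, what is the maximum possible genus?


Castelnuovo's bound: write d - 1 = m(r-1) + epsilon with 0 <= epsilon < r-1.
d - 1 = 7 - 1 = 6
r - 1 = 4 - 1 = 3
6 = 2*3 + 0, so m = 2, epsilon = 0
pi(d, r) = m(m-1)(r-1)/2 + m*epsilon
= 2*1*3/2 + 2*0
= 6/2 + 0
= 3 + 0 = 3

3


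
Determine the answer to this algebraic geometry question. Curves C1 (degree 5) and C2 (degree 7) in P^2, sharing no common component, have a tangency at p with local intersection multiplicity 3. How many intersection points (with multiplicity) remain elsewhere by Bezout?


By Bezout's theorem, the total intersection number is d1 * d2.
Total = 5 * 7 = 35
Intersection multiplicity at p = 3
Remaining intersections = 35 - 3 = 32

32


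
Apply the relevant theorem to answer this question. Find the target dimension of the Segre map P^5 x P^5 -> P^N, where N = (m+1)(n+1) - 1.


The Segre embedding maps P^m x P^n into P^N via
all products of coordinates from each factor.
N = (m+1)(n+1) - 1
N = (5+1)(5+1) - 1
N = 6*6 - 1
N = 36 - 1 = 35

35


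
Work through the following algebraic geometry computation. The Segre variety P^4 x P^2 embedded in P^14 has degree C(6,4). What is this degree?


The degree of the Segre variety P^4 x P^2 is C(m+n, m).
= C(6, 4)
= 15

15


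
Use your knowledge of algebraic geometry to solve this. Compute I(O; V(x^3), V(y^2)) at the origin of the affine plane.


The intersection multiplicity of V(x^a) and V(y^b) at the origin is:
I(O; V(x^3), V(y^2)) = dim_k(k[x,y]/(x^3, y^2))
A basis for k[x,y]/(x^3, y^2) is the set of monomials x^i * y^j
where 0 <= i < 3 and 0 <= j < 2.
The number of such monomials is 3 * 2 = 6

6


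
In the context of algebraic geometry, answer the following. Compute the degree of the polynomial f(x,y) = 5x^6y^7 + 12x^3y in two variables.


Examine each term for its total degree (sum of exponents).
  Term '5x^6y^7' has total degree 6+7 = 13.
  Term '12x^3y' has total degree 3+1 = 4.
The maximum total degree among all terms is 13.

13


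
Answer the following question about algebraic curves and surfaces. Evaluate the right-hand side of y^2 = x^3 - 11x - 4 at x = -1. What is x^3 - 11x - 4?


Compute x^3 - 11x - 4 at x = -1:
x^3 = (-1)^3 = -1
(-11)*x = (-11)*(-1) = 11
Sum: -1 + 11 - 4 = 6

6


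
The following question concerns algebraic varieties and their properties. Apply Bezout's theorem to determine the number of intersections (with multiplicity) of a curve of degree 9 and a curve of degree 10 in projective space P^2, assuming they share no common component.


Bezout's theorem states the intersection count equals the product of degrees.
Intersection count = 9 * 10 = 90

90


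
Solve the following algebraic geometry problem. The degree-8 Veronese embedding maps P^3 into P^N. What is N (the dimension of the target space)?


The Veronese embedding v_d: P^n -> P^N maps each point to all
degree-d monomials in n+1 homogeneous coordinates.
N = C(n+d, d) - 1
N = C(3+8, 8) - 1
N = C(11, 8) - 1
C(11, 8) = 165
N = 165 - 1 = 164

164


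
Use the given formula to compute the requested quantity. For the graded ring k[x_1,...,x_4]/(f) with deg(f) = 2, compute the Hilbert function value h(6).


For R = k[x_1,...,x_n]/(f) with f homogeneous of degree e:
The Hilbert series is (1 - t^e)/(1 - t)^n.
So h(d) = C(d+n-1, n-1) - C(d-e+n-1, n-1) for d >= e.
With n=4, e=2, d=6:
C(6+4-1, 4-1) = C(9, 3) = 84
C(6-2+4-1, 4-1) = C(7, 3) = 35
h(6) = 84 - 35 = 49

49


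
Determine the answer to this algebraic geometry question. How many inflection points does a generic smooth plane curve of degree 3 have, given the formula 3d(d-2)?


For a general smooth plane curve C of degree d, the inflection points are
the intersection of C with its Hessian curve, which has degree 3(d-2).
By Bezout, the total intersection number is d * 3(d-2) = 3 * 3 = 9.
For a general curve every flex is ordinary, so each contributes
multiplicity 1 to C·Hess(C), and the number of distinct inflection
points is 3d(d-2).
Inflection points = 3*3*(3-2) = 3*3*1 = 9

9


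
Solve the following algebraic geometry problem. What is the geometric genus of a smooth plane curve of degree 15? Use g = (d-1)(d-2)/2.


Using the genus formula for smooth plane curves:
g = (d-1)(d-2)/2
g = (15-1)(15-2)/2
g = 14*13/2
g = 182/2 = 91

91


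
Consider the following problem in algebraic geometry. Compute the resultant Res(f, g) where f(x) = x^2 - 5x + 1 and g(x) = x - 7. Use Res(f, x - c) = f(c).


For Res(f, x - c), we evaluate f at x = c.
f(7) = 7^2 - 5*7 + 1
= 49 - 35 + 1
= 14 + 1 = 15
Res(f, g) = 15

15


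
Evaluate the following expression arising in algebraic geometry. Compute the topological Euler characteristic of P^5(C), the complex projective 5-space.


The complex projective space P^5 has one cell in each even real dimension 0, 2, ..., 10.
The cohomology groups are H^{2k}(P^5) = Z for k = 0,...,5, and 0 otherwise.
Euler characteristic = sum of Betti numbers = 1 per even-dimensional cohomology group.
chi(P^5) = 5 + 1 = 6

6


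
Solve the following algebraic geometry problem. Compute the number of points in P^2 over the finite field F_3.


P^2(F_3) has (q^(n+1) - 1)/(q - 1) points.
= 3^2 + 3^1 + 3^0
= 9 + 3 + 1
= 13

13


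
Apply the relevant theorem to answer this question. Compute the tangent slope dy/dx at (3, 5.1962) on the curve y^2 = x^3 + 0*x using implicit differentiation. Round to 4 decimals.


Using implicit differentiation of y^2 = x^3 + 0*x:
2y * dy/dx = 3x^2 + 0
dy/dx = (3x^2 + 0)/(2y)
Numerator: 3*3^2 + 0 = 27
Denominator: 2*5.1962 = 10.3924
dy/dx = 27/10.3924 = 2.5981

2.5981


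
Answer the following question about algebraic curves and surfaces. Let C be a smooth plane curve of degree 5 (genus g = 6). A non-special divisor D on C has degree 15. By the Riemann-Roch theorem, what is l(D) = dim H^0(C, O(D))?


First, compute the genus of a smooth plane curve of degree 5:
g = (d-1)(d-2)/2 = (5-1)(5-2)/2 = 6
For a non-special divisor D (i.e., h^1(D) = 0), Riemann-Roch gives:
l(D) = deg(D) - g + 1
Since deg(D) = 15 >= 2g - 1 = 11, D is non-special.
l(D) = 15 - 6 + 1 = 10

10


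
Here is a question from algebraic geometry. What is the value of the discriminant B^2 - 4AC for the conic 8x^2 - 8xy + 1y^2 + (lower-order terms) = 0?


The discriminant of a conic Ax^2 + Bxy + Cy^2 + ... = 0 is B^2 - 4AC.
B^2 = (-8)^2 = 64
4AC = 4*8*1 = 32
Discriminant = 64 - 32 = 32

32


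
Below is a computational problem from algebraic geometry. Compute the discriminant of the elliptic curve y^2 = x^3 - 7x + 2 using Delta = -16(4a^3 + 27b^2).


Compute each component:
4a^3 = 4*(-7)^3 = 4*(-343) = -1372
27b^2 = 27*2^2 = 27*4 = 108
4a^3 + 27b^2 = -1372 + 108 = -1264
Delta = -16*(-1264) = 20224

20224


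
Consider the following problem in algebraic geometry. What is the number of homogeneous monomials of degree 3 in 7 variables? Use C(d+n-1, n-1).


The number of degree-3 monomials in 7 variables is C(d+n-1, n-1).
= C(3+7-1, 7-1) = C(9, 6)
= 84

84


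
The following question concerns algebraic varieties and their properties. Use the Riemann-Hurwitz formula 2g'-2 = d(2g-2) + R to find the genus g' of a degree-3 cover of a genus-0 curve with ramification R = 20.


Riemann-Hurwitz formula: 2g' - 2 = d(2g - 2) + R
Given: d = 3, g = 0, R = 20
2g' - 2 = 3*(2*0 - 2) + 20
2g' - 2 = 3*(-2) + 20
2g' - 2 = -6 + 20 = 14
2g' = 16
g' = 8

8


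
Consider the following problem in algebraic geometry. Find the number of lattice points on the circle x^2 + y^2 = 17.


Systematically check integer values of x where x^2 <= 17.
For each valid x, check if 17 - x^2 is a perfect square.
x=1: 17 - 1 = 16, sqrt = 4 (valid)
x=4: 17 - 16 = 1, sqrt = 1 (valid)
Total integer solutions found: 8

8


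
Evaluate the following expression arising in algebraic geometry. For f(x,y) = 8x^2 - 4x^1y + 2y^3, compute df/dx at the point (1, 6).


df/dx = 2*8*x^1 + 1*(-4)*x^0*y
At (1,6): 2*8*1^1 + 1*(-4)*1^0*6
= 16 - 24
= -8

-8


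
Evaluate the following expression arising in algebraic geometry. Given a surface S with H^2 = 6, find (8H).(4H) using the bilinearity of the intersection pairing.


Using bilinearity of the intersection pairing on a surface S:
(aH).(bH) = ab * (H.H)
We have H^2 = 6.
D.E = (8H).(4H) = 8*4*6
= 32*6
= 192

192


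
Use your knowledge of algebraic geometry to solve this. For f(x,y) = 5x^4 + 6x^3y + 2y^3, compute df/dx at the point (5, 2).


df/dx = 4*5*x^3 + 3*6*x^2*y
At (5,2): 4*5*5^3 + 3*6*5^2*2
= 2500 + 900
= 3400

3400


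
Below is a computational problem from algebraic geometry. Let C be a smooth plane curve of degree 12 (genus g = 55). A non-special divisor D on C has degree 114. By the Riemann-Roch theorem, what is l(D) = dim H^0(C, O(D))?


First, compute the genus of a smooth plane curve of degree 12:
g = (d-1)(d-2)/2 = (12-1)(12-2)/2 = 55
For a non-special divisor D (i.e., h^1(D) = 0), Riemann-Roch gives:
l(D) = deg(D) - g + 1
Since deg(D) = 114 >= 2g - 1 = 109, D is non-special.
l(D) = 114 - 55 + 1 = 60

60


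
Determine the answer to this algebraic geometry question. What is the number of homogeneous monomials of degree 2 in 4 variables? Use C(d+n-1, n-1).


The number of degree-2 monomials in 4 variables is C(d+n-1, n-1).
= C(2+4-1, 4-1) = C(5, 3)
= 10

10


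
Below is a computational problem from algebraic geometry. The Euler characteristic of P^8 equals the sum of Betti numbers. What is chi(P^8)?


The complex projective space P^8 has one cell in each even real dimension 0, 2, ..., 16.
The cohomology groups are H^{2k}(P^8) = Z for k = 0,...,8, and 0 otherwise.
Euler characteristic = sum of Betti numbers = 1 per even-dimensional cohomology group.
chi(P^8) = 8 + 1 = 9

9


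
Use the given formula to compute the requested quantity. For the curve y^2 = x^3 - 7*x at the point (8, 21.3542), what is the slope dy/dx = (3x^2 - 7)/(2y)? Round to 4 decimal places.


Using implicit differentiation of y^2 = x^3 - 7*x:
2y * dy/dx = 3x^2 - 7
dy/dx = (3x^2 - 7)/(2y)
Numerator: 3*8^2 - 7 = 185
Denominator: 2*21.3542 = 42.7084
dy/dx = 185/42.7084 = 4.3317

4.3317


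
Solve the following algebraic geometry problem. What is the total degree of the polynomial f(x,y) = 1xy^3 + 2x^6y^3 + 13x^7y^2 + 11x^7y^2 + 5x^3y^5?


Examine each term for its total degree (sum of exponents).
  Term '1xy^3' has total degree 1+3 = 4.
  Term '2x^6y^3' has total degree 6+3 = 9.
  Term '13x^7y^2' has total degree 7+2 = 9.
  Term '11x^7y^2' has total degree 7+2 = 9.
  Term '5x^3y^5' has total degree 3+5 = 8.
The maximum total degree among all terms is 9.

9


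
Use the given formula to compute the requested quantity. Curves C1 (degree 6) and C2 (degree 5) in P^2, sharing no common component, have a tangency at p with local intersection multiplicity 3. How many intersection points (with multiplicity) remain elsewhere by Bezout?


By Bezout's theorem, the total intersection number is d1 * d2.
Total = 6 * 5 = 30
Intersection multiplicity at p = 3
Remaining intersections = 30 - 3 = 27

27


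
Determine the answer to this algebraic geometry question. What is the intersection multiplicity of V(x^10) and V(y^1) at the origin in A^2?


The intersection multiplicity of V(x^a) and V(y^b) at the origin is:
I(O; V(x^10), V(y^1)) = dim_k(k[x,y]/(x^10, y^1))
A basis for k[x,y]/(x^10, y^1) is the set of monomials x^i * y^j
where 0 <= i < 10 and 0 <= j < 1.
The number of such monomials is 10 * 1 = 10

10


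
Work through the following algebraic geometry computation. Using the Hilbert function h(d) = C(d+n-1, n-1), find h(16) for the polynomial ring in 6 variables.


The Hilbert function for the polynomial ring in 6 variables is:
h(d) = C(d+n-1, n-1)
h(16) = C(16+6-1, 6-1) = C(21, 5)
= 21! / (5! * 16!)
= 20349

20349


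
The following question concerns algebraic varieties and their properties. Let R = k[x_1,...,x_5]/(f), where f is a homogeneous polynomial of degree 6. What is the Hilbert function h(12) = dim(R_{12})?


For R = k[x_1,...,x_n]/(f) with f homogeneous of degree e:
The Hilbert series is (1 - t^e)/(1 - t)^n.
So h(d) = C(d+n-1, n-1) - C(d-e+n-1, n-1) for d >= e.
With n=5, e=6, d=12:
C(12+5-1, 5-1) = C(16, 4) = 1820
C(12-6+5-1, 5-1) = C(10, 4) = 210
h(12) = 1820 - 210 = 1610

1610


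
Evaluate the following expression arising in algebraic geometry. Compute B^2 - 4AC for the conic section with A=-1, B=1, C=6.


The discriminant of a conic Ax^2 + Bxy + Cy^2 + ... = 0 is B^2 - 4AC.
B^2 = 1^2 = 1
4AC = 4*(-1)*6 = -24
Discriminant = 1 + 24 = 25

25


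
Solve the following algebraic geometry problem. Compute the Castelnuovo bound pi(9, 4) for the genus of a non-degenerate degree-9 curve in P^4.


Castelnuovo's bound: write d - 1 = m(r-1) + epsilon with 0 <= epsilon < r-1.
d - 1 = 9 - 1 = 8
r - 1 = 4 - 1 = 3
8 = 2*3 + 2, so m = 2, epsilon = 2
pi(d, r) = m(m-1)(r-1)/2 + m*epsilon
= 2*1*3/2 + 2*2
= 6/2 + 4
= 3 + 4 = 7

7


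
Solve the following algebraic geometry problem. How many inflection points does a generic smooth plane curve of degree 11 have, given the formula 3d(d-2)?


For a general smooth plane curve C of degree d, the inflection points are
the intersection of C with its Hessian curve, which has degree 3(d-2).
By Bezout, the total intersection number is d * 3(d-2) = 11 * 27 = 297.
For a general curve every flex is ordinary, so each contributes
multiplicity 1 to C·Hess(C), and the number of distinct inflection
points is 3d(d-2).
Inflection points = 3*11*(11-2) = 3*11*9 = 297

297


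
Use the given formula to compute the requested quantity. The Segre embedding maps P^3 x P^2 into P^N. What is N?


The Segre embedding maps P^m x P^n into P^N via
all products of coordinates from each factor.
N = (m+1)(n+1) - 1
N = (3+1)(2+1) - 1
N = 4*3 - 1
N = 12 - 1 = 11

11


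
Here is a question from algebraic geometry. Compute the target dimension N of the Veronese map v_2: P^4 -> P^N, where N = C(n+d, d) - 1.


The Veronese embedding v_d: P^n -> P^N maps each point to all
degree-d monomials in n+1 homogeneous coordinates.
N = C(n+d, d) - 1
N = C(4+2, 2) - 1
N = C(6, 2) - 1
C(6, 2) = 15
N = 15 - 1 = 14

14


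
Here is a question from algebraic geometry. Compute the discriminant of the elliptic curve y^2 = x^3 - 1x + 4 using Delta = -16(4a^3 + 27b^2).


Compute each component:
4a^3 = 4*(-1)^3 = 4*(-1) = -4
27b^2 = 27*4^2 = 27*16 = 432
4a^3 + 27b^2 = -4 + 432 = 428
Delta = -16*428 = -6848

-6848


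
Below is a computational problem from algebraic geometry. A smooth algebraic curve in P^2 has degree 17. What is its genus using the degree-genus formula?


Using the genus formula for smooth plane curves:
g = (d-1)(d-2)/2
g = (17-1)(17-2)/2
g = 16*15/2
g = 240/2 = 120

120


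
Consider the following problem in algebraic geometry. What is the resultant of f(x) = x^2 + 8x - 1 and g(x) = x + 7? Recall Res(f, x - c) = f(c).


For Res(f, x - c), we evaluate f at x = c.
f(-7) = (-7)^2 + 8*(-7) - 1
= 49 - 56 - 1
= -7 - 1 = -8
Res(f, g) = -8

-8


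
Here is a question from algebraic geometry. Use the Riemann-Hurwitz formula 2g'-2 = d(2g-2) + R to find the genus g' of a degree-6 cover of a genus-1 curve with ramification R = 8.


Riemann-Hurwitz formula: 2g' - 2 = d(2g - 2) + R
Given: d = 6, g = 1, R = 8
2g' - 2 = 6*(2*1 - 2) + 8
2g' - 2 = 6*0 + 8
2g' - 2 = 0 + 8 = 8
2g' = 10
g' = 5

5


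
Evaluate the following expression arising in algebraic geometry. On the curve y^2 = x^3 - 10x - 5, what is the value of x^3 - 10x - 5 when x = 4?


Compute x^3 - 10x - 5 at x = 4:
x^3 = 4^3 = 64
(-10)*x = (-10)*4 = -40
Sum: 64 - 40 - 5 = 19

19


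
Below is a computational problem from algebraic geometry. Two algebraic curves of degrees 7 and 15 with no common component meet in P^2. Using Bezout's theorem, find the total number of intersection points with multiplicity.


Bezout's theorem states the intersection count equals the product of degrees.
Intersection count = 7 * 15 = 105

105


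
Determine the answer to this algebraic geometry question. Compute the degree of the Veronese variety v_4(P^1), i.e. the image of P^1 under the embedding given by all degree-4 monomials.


The Veronese variety v_4(P^1) has degree d^r.
d^r = 4^1 = 4

4


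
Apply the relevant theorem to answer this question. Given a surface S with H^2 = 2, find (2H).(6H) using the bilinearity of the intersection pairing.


Using bilinearity of the intersection pairing on a surface S:
(aH).(bH) = ab * (H.H)
We have H^2 = 2.
D.E = (2H).(6H) = 2*6*2
= 12*2
= 24

24


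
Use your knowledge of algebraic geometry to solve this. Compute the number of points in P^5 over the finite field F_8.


P^5(F_8) has (q^(n+1) - 1)/(q - 1) points.
= 8^5 + 8^4 + 8^3 + 8^2 + 8^1 + 8^0
= 32768 + 4096 + 512 + 64 + 8 + 1
= 37449

37449


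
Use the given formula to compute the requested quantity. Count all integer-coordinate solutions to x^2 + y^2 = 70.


Systematically check integer values of x where x^2 <= 70.
For each valid x, check if 70 - x^2 is a perfect square.
Total integer solutions found: 0

0


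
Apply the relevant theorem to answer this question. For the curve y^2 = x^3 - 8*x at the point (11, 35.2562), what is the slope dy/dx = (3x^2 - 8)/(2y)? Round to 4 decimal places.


Using implicit differentiation of y^2 = x^3 - 8*x:
2y * dy/dx = 3x^2 - 8
dy/dx = (3x^2 - 8)/(2y)
Numerator: 3*11^2 - 8 = 355
Denominator: 2*35.2562 = 70.5124
dy/dx = 355/70.5124 = 5.0346

5.0346


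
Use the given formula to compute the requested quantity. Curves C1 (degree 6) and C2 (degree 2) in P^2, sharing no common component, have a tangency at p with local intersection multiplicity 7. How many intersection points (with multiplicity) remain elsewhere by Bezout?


By Bezout's theorem, the total intersection number is d1 * d2.
Total = 6 * 2 = 12
Intersection multiplicity at p = 7
Remaining intersections = 12 - 7 = 5

5


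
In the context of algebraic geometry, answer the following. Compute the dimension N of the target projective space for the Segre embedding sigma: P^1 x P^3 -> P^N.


The Segre embedding maps P^m x P^n into P^N via
all products of coordinates from each factor.
N = (m+1)(n+1) - 1
N = (1+1)(3+1) - 1
N = 2*4 - 1
N = 8 - 1 = 7

7


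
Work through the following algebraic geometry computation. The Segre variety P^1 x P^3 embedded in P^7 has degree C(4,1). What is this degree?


The degree of the Segre variety P^1 x P^3 is C(m+n, m).
= C(4, 1)
= 4

4


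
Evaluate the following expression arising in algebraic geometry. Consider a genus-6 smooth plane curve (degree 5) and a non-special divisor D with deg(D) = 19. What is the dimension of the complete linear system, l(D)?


First, compute the genus of a smooth plane curve of degree 5:
g = (d-1)(d-2)/2 = (5-1)(5-2)/2 = 6
For a non-special divisor D (i.e., h^1(D) = 0), Riemann-Roch gives:
l(D) = deg(D) - g + 1
Since deg(D) = 19 >= 2g - 1 = 11, D is non-special.
l(D) = 19 - 6 + 1 = 14

14


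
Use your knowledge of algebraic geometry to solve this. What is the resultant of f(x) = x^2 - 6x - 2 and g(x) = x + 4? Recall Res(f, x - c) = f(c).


For Res(f, x - c), we evaluate f at x = c.
f(-4) = (-4)^2 - 6*(-4) - 2
= 16 + 24 - 2
= 40 - 2 = 38
Res(f, g) = 38

38


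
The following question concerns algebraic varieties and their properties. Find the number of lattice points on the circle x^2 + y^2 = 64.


Systematically check integer values of x where x^2 <= 64.
For each valid x, check if 64 - x^2 is a perfect square.
x=0: 64 - 0 = 64, sqrt = 8 (valid)
x=8: 64 - 64 = 0, sqrt = 0 (valid)
Total integer solutions found: 4

4


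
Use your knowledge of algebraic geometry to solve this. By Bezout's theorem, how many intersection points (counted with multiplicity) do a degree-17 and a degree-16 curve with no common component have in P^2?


Bezout's theorem states the intersection count equals the product of degrees.
Intersection count = 17 * 16 = 272

272


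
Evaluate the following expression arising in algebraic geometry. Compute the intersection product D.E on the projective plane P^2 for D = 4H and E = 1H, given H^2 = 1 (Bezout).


Using bilinearity of the intersection pairing on the projective plane P^2:
(aH).(bH) = ab * (H.H)
We have H^2 = 1 (Bezout).
D.E = (4H).(1H) = 4*1*1
= 4*1
= 4

4


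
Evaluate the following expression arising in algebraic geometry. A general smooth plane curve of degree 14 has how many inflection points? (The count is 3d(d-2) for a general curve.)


For a general smooth plane curve C of degree d, the inflection points are
the intersection of C with its Hessian curve, which has degree 3(d-2).
By Bezout, the total intersection number is d * 3(d-2) = 14 * 36 = 504.
For a general curve every flex is ordinary, so each contributes
multiplicity 1 to C·Hess(C), and the number of distinct inflection
points is 3d(d-2).
Inflection points = 3*14*(14-2) = 3*14*12 = 504

504


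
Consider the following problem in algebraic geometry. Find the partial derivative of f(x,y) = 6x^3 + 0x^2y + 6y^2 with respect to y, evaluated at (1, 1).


df/dy = 0*x^2 + 2*6*y^1
At (1,1): 0*1^2 + 2*6*1^1
= 0 + 12
= 12

12


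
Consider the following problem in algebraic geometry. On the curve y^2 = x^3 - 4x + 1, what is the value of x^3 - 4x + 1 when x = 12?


Compute x^3 - 4x + 1 at x = 12:
x^3 = 12^3 = 1728
(-4)*x = (-4)*12 = -48
Sum: 1728 - 48 + 1 = 1681

1681


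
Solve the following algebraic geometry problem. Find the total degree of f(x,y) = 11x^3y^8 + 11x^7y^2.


Examine each term for its total degree (sum of exponents).
  Term '11x^3y^8' has total degree 3+8 = 11.
  Term '11x^7y^2' has total degree 7+2 = 9.
The maximum total degree among all terms is 11.

11


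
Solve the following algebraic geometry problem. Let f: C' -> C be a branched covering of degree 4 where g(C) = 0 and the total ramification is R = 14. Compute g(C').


Riemann-Hurwitz formula: 2g' - 2 = d(2g - 2) + R
Given: d = 4, g = 0, R = 14
2g' - 2 = 4*(2*0 - 2) + 14
2g' - 2 = 4*(-2) + 14
2g' - 2 = -8 + 14 = 6
2g' = 8
g' = 4

4


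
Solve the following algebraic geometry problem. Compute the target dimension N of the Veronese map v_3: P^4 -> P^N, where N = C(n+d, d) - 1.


The Veronese embedding v_d: P^n -> P^N maps each point to all
degree-d monomials in n+1 homogeneous coordinates.
N = C(n+d, d) - 1
N = C(4+3, 3) - 1
N = C(7, 3) - 1
C(7, 3) = 35
N = 35 - 1 = 34

34


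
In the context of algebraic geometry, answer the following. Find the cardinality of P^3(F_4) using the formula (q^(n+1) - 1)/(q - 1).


P^3(F_4) has (q^(n+1) - 1)/(q - 1) points.
= 4^3 + 4^2 + 4^1 + 4^0
= 64 + 16 + 4 + 1
= 85

85


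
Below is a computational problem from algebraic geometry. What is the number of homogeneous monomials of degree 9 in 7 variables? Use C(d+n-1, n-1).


The number of degree-9 monomials in 7 variables is C(d+n-1, n-1).
= C(9+7-1, 7-1) = C(15, 6)
= 5005

5005


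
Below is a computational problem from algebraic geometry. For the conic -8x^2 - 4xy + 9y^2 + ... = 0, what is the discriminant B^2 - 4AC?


The discriminant of a conic Ax^2 + Bxy + Cy^2 + ... = 0 is B^2 - 4AC.
B^2 = (-4)^2 = 16
4AC = 4*(-8)*9 = -288
Discriminant = 16 + 288 = 304

304


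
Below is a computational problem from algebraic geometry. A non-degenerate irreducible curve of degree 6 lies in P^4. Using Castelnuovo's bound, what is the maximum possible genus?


Castelnuovo's bound: write d - 1 = m(r-1) + epsilon with 0 <= epsilon < r-1.
d - 1 = 6 - 1 = 5
r - 1 = 4 - 1 = 3
5 = 1*3 + 2, so m = 1, epsilon = 2
pi(d, r) = m(m-1)(r-1)/2 + m*epsilon
= 1*0*3/2 + 1*2
= 0/2 + 2
= 0 + 2 = 2

2


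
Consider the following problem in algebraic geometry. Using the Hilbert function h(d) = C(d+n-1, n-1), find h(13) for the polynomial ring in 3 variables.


The Hilbert function for the polynomial ring in 3 variables is:
h(d) = C(d+n-1, n-1)
h(13) = C(13+3-1, 3-1) = C(15, 2)
= 15! / (2! * 13!)
= 105

105


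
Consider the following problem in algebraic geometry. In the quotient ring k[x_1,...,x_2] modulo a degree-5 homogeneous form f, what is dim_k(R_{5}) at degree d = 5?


For R = k[x_1,...,x_n]/(f) with f homogeneous of degree e:
The Hilbert series is (1 - t^e)/(1 - t)^n.
So h(d) = C(d+n-1, n-1) - C(d-e+n-1, n-1) for d >= e.
With n=2, e=5, d=5:
C(5+2-1, 2-1) = C(6, 1) = 6
C(5-5+2-1, 2-1) = C(1, 1) = 1
h(5) = 6 - 1 = 5

5


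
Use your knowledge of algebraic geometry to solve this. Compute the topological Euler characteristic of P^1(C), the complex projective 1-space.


The complex projective space P^1 has one cell in each even real dimension 0, 2, ..., 2.
The cohomology groups are H^{2k}(P^1) = Z for k = 0,...,1, and 0 otherwise.
Euler characteristic = sum of Betti numbers = 1 per even-dimensional cohomology group.
chi(P^1) = 1 + 1 = 2

2


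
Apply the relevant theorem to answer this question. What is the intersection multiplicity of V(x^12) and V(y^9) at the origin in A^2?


The intersection multiplicity of V(x^a) and V(y^b) at the origin is:
I(O; V(x^12), V(y^9)) = dim_k(k[x,y]/(x^12, y^9))
A basis for k[x,y]/(x^12, y^9) is the set of monomials x^i * y^j
where 0 <= i < 12 and 0 <= j < 9.
The number of such monomials is 12 * 9 = 108

108


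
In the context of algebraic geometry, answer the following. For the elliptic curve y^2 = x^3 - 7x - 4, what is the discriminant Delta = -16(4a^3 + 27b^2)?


Compute each component:
4a^3 = 4*(-7)^3 = 4*(-343) = -1372
27b^2 = 27*(-4)^2 = 27*16 = 432
4a^3 + 27b^2 = -1372 + 432 = -940
Delta = -16*(-940) = 15040

15040


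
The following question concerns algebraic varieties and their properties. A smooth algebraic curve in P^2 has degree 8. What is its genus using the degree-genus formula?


Using the genus formula for smooth plane curves:
g = (d-1)(d-2)/2
g = (8-1)(8-2)/2
g = 7*6/2
g = 42/2 = 21

21


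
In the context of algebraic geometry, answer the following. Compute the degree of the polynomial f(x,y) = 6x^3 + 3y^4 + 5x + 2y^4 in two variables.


Examine each term for its total degree (sum of exponents).
  Term '6x^3' has total degree 3+0 = 3.
  Term '3y^4' has total degree 0+4 = 4.
  Term '5x' has total degree 1+0 = 1.
  Term '2y^4' has total degree 0+4 = 4.
The maximum total degree among all terms is 4.

4


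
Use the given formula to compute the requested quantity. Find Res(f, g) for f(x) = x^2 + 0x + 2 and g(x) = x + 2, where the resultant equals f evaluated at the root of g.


For Res(f, x - c), we evaluate f at x = c.
f(-2) = (-2)^2 + 0*(-2) + 2
= 4 + 0 + 2
= 4 + 2 = 6
Res(f, g) = 6

6


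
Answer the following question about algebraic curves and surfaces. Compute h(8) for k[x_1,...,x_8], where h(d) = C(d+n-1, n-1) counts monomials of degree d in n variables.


The Hilbert function for the polynomial ring in 8 variables is:
h(d) = C(d+n-1, n-1)
h(8) = C(8+8-1, 8-1) = C(15, 7)
= 15! / (7! * 8!)
= 6435

6435


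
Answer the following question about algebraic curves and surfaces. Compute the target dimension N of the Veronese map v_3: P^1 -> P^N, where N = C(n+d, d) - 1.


The Veronese embedding v_d: P^n -> P^N maps each point to all
degree-d monomials in n+1 homogeneous coordinates.
N = C(n+d, d) - 1
N = C(1+3, 3) - 1
N = C(4, 3) - 1
C(4, 3) = 4
N = 4 - 1 = 3

3


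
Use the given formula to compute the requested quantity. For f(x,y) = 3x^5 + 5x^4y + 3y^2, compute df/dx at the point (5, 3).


df/dx = 5*3*x^4 + 4*5*x^3*y
At (5,3): 5*3*5^4 + 4*5*5^3*3
= 9375 + 7500
= 16875

16875


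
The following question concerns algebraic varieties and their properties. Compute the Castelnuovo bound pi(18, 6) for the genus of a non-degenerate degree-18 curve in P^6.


Castelnuovo's bound: write d - 1 = m(r-1) + epsilon with 0 <= epsilon < r-1.
d - 1 = 18 - 1 = 17
r - 1 = 6 - 1 = 5
17 = 3*5 + 2, so m = 3, epsilon = 2
pi(d, r) = m(m-1)(r-1)/2 + m*epsilon
= 3*2*5/2 + 3*2
= 30/2 + 6
= 15 + 6 = 21

21


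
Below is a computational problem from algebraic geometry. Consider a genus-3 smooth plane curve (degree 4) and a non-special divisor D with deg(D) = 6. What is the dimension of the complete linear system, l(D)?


First, compute the genus of a smooth plane curve of degree 4:
g = (d-1)(d-2)/2 = (4-1)(4-2)/2 = 3
For a non-special divisor D (i.e., h^1(D) = 0), Riemann-Roch gives:
l(D) = deg(D) - g + 1
Since deg(D) = 6 >= 2g - 1 = 5, D is non-special.
l(D) = 6 - 3 + 1 = 4

4


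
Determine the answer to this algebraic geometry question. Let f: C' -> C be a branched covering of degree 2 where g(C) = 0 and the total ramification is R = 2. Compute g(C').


Riemann-Hurwitz formula: 2g' - 2 = d(2g - 2) + R
Given: d = 2, g = 0, R = 2
2g' - 2 = 2*(2*0 - 2) + 2
2g' - 2 = 2*(-2) + 2
2g' - 2 = -4 + 2 = -2
2g' = 0
g' = 0

0


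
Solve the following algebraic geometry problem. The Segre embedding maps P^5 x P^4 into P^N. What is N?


The Segre embedding maps P^m x P^n into P^N via
all products of coordinates from each factor.
N = (m+1)(n+1) - 1
N = (5+1)(4+1) - 1
N = 6*5 - 1
N = 30 - 1 = 29

29


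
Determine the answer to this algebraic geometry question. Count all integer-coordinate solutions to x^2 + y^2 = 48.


Systematically check integer values of x where x^2 <= 48.
For each valid x, check if 48 - x^2 is a perfect square.
Total integer solutions found: 0

0


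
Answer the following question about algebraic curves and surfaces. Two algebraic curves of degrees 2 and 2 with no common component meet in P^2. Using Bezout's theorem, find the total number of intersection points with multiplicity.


Bezout's theorem states the intersection count equals the product of degrees.
Intersection count = 2 * 2 = 4

4


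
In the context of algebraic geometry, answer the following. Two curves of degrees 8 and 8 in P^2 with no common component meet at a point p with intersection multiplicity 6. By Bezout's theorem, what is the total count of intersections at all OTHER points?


By Bezout's theorem, the total intersection number is d1 * d2.
Total = 8 * 8 = 64
Intersection multiplicity at p = 6
Remaining intersections = 64 - 6 = 58

58


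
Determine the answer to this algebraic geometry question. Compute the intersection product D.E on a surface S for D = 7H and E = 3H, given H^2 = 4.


Using bilinearity of the intersection pairing on a surface S:
(aH).(bH) = ab * (H.H)
We have H^2 = 4.
D.E = (7H).(3H) = 7*3*4
= 21*4
= 84

84


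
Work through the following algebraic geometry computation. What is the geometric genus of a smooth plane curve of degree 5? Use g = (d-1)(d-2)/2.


Using the genus formula for smooth plane curves:
g = (d-1)(d-2)/2
g = (5-1)(5-2)/2
g = 4*3/2
g = 12/2 = 6

6


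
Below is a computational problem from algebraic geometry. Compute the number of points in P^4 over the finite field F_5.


P^4(F_5) has (q^(n+1) - 1)/(q - 1) points.
= 5^4 + 5^3 + 5^2 + 5^1 + 5^0
= 625 + 125 + 25 + 5 + 1
= 781

781


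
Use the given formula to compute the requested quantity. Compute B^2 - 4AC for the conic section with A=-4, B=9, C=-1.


The discriminant of a conic Ax^2 + Bxy + Cy^2 + ... = 0 is B^2 - 4AC.
B^2 = 9^2 = 81
4AC = 4*(-4)*(-1) = 16
Discriminant = 81 - 16 = 65

65
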